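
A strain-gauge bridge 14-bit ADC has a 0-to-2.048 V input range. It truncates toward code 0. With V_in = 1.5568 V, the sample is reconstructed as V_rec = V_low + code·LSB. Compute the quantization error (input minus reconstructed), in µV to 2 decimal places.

One LSB is 2.048 V / 16384 = 125.00 µV.
(1.5568 − 0)/0.000125 = 12454.4000; ⌊·⌋ gives code 12454.
Code 12454 maps back to 0 + 12454×0.000125 V = 1.55675 V.
Difference: 5e-05 V → 50.00 µV.

50.00 µV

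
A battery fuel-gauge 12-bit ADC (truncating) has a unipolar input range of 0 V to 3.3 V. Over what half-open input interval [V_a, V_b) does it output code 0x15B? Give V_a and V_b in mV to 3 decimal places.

LSB = 3.3/2^12 = 0.806 mV.
Code 0x15B = 347 decimal.
V_a = V_low + 347·LSB = 0.279565 V; V_b = V_low + 348·LSB = 0.280371 V.

[279.565 mV, 280.371 mV)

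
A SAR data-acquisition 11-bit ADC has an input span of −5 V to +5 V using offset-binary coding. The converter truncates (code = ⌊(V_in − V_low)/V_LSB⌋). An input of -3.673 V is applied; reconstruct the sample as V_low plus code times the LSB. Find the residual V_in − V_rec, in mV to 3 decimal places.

3.758 mV

Step size: 10 V ÷ 2^11 = 4.883 mV.
Scaled input = 271.7696 LSBs, so code = 271.
V_rec = (−5) + 271·0.00488281 = -3.6767578 V.
Difference: 0.00375781 V → 3.758 mV.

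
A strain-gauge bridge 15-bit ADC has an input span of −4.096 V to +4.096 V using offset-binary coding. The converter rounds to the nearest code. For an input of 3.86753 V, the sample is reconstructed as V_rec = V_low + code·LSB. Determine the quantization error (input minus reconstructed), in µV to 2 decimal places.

30.00 µV

LSB = 8.192/2^15 = 250.00 µV.
(V_in − V_low)/LSB = (3.86753 − (−4.096))/0.00025 = 31854.1200 → code 31854 (round).
V_rec = (−4.096) + 31854·0.00025 = 3.8675 V.
Error = 3.86753 − 3.8675 = 3e-05 V = 30.00 µV.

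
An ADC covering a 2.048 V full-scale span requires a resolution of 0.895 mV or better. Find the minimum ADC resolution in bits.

Number of steps required ≥ 2.048 V / 0.895 mV = 2288.27.
Need 2^N ≥ 2288.27; 2^11 = 2048, 2^12 = 4096.
Minimum N = 12.

12 bits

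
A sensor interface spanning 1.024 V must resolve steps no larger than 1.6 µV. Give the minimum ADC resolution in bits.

20 bits

Number of steps required ≥ 1.024 V / 1.6 µV = 640000.00.
Need 2^N ≥ 640000.00; 2^19 = 524288, 2^20 = 1048576.
Minimum N = 20.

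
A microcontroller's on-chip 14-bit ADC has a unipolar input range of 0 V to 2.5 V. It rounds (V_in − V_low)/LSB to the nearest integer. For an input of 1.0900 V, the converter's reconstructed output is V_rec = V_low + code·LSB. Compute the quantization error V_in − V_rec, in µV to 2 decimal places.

64.70 µV

Step size: 2.5 V ÷ 2^14 = 152.59 µV.
(1.0900 − 0)/0.000152588 = 7143.4240; round gives code 7143.
Code 7143 maps back to 0 + 7143×0.000152588 V = 1.0899353 V.
Difference: 6.46973e-05 V → 64.70 µV.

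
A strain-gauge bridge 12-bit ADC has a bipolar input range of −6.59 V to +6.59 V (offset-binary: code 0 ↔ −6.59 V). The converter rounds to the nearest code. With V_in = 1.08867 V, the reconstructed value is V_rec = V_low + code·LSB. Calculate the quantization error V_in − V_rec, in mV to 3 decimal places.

LSB = 13.18/2^12 = 3.218 mV.
(1.08867 − (−6.59))/0.00321777 = 2386.3302; round gives code 2386.
V_rec = (−6.59) + 2386·0.00321777 = 1.0876074 V.
Difference: 0.00106258 V → 1.063 mV.

1.063 mV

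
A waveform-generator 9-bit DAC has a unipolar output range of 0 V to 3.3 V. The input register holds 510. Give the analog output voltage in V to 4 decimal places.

3.2871 V

LSB = 3.3 V / 2^9 = 6.445 mV.
V_out = 0 + 510 × 0.00644531 V = 3.28711 V.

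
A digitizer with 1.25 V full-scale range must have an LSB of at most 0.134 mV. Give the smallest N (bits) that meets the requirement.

14 bits

Number of steps required ≥ 1.25 V / 0.134 mV = 9328.36.
Need 2^N ≥ 9328.36; 2^13 = 8192, 2^14 = 16384.
Minimum N = 14.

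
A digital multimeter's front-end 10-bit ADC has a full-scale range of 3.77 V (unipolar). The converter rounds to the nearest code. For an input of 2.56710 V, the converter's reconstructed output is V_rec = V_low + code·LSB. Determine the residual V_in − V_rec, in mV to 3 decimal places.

One LSB is 3.77 V / 1024 = 3.682 mV.
(2.56710 − 0)/0.00368164 = 697.2707; round gives code 697.
Reconstructed: 2.5661035 V.
V_in − V_rec = 0.000996484 V = 0.996 mV.

0.996 mV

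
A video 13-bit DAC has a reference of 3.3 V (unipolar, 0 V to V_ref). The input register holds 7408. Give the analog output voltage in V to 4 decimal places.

LSB = 3.3 V / 2^13 = 402.83 µV.
V_out = 0 + 7408 × 0.000402832 V = 2.98418 V.

2.9842 V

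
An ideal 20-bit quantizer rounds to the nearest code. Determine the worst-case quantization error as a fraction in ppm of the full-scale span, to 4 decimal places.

0.4768 ppm

Rounding → worst-case error = ½ LSB = V_FS/2^21, so 1e+06/2097152 = 0.476837 ppm of full scale.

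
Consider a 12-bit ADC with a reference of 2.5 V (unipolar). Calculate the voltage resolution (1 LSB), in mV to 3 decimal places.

Full-scale span = 2.5 V.
LSB = 2.5 / 2^12 = 2.5 / 4096 = 0.000610352 V = 0.610 mV.

0.610 mV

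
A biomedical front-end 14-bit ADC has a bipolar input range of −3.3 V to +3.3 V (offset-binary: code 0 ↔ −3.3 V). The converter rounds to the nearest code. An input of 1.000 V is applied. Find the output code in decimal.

code 10674

Full-scale span = 6.6 V; LSB = 6.6/2^14 = 402.83 µV.
(1.000 − (−3.3)) / 0.000402832 = 10674.424 LSBs.
So the output code is 10674.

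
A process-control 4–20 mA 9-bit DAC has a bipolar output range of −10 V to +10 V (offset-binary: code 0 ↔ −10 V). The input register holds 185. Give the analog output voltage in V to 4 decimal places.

-2.7734 V

LSB = 20 V / 2^9 = 39.062 mV.
V_out = (−10) + 185 × 0.0390625 V = -2.77344 V.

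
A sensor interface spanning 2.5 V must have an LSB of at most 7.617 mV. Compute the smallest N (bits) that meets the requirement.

9 bits

Number of steps required ≥ 2.5 V / 7.617 mV = 328.21.
Need 2^N ≥ 328.21; 2^8 = 256, 2^9 = 512.
Minimum N = 9.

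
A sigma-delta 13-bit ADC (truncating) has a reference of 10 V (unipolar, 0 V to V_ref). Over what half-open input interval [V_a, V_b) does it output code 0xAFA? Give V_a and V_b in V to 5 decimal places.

[3.43018 V, 3.43140 V)

LSB = 10/2^13 = 1.221 mV.
Code 0xAFA = 2810 decimal.
V_a = V_low + 2810·LSB = 3.43018 V; V_b = V_low + 2811·LSB = 3.4314 V.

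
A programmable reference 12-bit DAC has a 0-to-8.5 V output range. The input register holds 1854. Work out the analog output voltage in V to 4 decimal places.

LSB = 8.5 V / 2^12 = 2.075 mV.
V_out = 0 + 1854 × 0.0020752 V = 3.84741 V.

3.8474 V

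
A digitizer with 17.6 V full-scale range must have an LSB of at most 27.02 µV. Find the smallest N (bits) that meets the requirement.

20 bits

Number of steps required ≥ 17.6 V / 27.02 µV = 651369.36.
Need 2^N ≥ 651369.36; 2^19 = 524288, 2^20 = 1048576.
Minimum N = 20.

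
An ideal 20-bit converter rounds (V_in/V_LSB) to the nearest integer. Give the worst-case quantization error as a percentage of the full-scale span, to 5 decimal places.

Rounding → worst-case error = ½ LSB = V_FS/2^21, so 100/2097152 = 4.76837e-05 % of full scale.

0.00005 %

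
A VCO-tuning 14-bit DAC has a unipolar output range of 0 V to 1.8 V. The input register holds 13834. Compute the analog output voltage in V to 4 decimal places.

1.5198 V

LSB = 1.8 V / 2^14 = 109.86 µV.
V_out = 0 + 13834 × 0.000109863 V = 1.51985 V.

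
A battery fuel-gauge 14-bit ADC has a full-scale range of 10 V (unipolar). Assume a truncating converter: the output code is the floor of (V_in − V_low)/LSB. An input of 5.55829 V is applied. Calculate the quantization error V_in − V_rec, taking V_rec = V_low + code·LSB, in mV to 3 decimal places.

0.429 mV

LSB = 10/2^14 = 0.610 mV.
(V_in − V_low)/LSB = (5.55829 − 0)/0.000610352 = 9106.7023 → code 9106 (floor).
Code 9106 maps back to 0 + 9106×0.000610352 V = 5.5578613 V.
Difference: 0.000428672 V → 0.429 mV.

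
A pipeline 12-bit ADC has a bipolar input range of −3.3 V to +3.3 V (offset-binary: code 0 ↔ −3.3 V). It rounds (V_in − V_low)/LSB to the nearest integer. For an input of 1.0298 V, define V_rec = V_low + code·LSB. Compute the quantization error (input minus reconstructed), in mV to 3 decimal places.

0.161 mV

Step size: 6.6 V ÷ 2^12 = 1.611 mV.
(1.0298 − (−3.3))/0.00161133 = 2687.1001; round gives code 2687.
Reconstructed: 1.0296387 V.
V_in − V_rec = 0.000161328 V = 0.161 mV.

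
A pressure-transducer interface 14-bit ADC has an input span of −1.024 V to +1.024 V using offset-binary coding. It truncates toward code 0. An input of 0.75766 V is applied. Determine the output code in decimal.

Full-scale span = 2.048 V; LSB = 2.048/2^14 = 125.00 µV.
Input sits at 14253.280 steps above V_low.
So the output code is 14253.

code 14253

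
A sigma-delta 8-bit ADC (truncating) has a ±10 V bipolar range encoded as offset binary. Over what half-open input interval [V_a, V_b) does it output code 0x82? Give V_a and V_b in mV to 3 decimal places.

[156.250 mV, 234.375 mV)

LSB = 20/2^8 = 78.125 mV.
Code 0x82 = 130 decimal.
V_a = V_low + 130·LSB = 0.15625 V; V_b = V_low + 131·LSB = 0.234375 V.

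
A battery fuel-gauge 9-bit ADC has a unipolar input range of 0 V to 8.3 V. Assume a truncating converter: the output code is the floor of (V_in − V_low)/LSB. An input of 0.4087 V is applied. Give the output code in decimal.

With 512 levels over 8.3 V, one step is 16.211 mV.
(0.4087 − 0) / 0.0162109 = 25.211 LSBs.
So the output code is 25.

code 25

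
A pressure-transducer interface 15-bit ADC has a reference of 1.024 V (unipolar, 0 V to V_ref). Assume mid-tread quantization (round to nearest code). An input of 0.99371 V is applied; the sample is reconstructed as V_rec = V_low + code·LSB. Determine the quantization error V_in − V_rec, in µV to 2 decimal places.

Step size: 1.024 V ÷ 2^15 = 31.25 µV.
(0.99371 − 0)/3.125e-05 = 31798.7200; round gives code 31799.
Code 31799 maps back to 0 + 31799×3.125e-05 V = 0.99371875 V.
V_in − V_rec = -8.75e-06 V = -8.75 µV.

-8.75 µV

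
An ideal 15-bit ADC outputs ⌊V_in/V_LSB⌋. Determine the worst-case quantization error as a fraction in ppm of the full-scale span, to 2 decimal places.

30.52 ppm

Truncating → worst-case error = 1 LSB = V_FS/2^15, so 1e+06/32768 = 30.5176 ppm of full scale.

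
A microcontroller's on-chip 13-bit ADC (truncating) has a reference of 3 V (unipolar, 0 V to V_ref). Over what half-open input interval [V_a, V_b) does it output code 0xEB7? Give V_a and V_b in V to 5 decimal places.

LSB = 3/2^13 = 366.21 µV.
Code 0xEB7 = 3767 decimal.
V_a = V_low + 3767·LSB = 1.37952 V; V_b = V_low + 3768·LSB = 1.37988 V.

[1.37952 V, 1.37988 V)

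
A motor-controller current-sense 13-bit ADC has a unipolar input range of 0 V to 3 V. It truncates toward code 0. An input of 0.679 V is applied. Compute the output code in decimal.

code 1854

With 8192 levels over 3 V, one step is 366.21 µV.
(V_in − V_low)/LSB = (0.679 − 0) / 0.000366211 = 1854.123.
⌊·⌋(1854.123) = 1854.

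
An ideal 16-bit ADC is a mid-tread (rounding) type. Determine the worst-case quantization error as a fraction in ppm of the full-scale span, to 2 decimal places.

7.63 ppm

Rounding → worst-case error = ½ LSB = V_FS/2^17, so 1e+06/131072 = 7.62939 ppm of full scale.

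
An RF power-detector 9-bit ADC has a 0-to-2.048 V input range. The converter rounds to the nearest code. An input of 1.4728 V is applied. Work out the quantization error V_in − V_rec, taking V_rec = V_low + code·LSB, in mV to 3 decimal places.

One LSB is 2.048 V / 512 = 4.000 mV.
Scaled input = 368.2000 LSBs, so code = 368.
V_rec = 0 + 368·0.004 = 1.472 V.
Difference: 0.0008 V → 0.800 mV.

0.800 mV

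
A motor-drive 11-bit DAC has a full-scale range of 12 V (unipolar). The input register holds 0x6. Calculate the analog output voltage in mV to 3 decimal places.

LSB = 12 V / 2^11 = 5.859 mV.
Code 0x6 = 6 decimal.
V_out = 0 + 6 × 0.00585938 V = 0.0351562 V.
= 35.156 mV.

35.156 mV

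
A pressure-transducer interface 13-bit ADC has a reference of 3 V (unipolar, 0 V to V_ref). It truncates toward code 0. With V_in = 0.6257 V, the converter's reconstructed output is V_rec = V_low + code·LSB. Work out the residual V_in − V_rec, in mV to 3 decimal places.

0.212 mV

Step size: 3 V ÷ 2^13 = 366.21 µV.
(V_in − V_low)/LSB = (0.6257 − 0)/0.000366211 = 1708.5781 → code 1708 (floor).
Reconstructed: 0.62548828 V.
Error = 0.6257 − 0.62548828 = 0.000211719 V = 0.212 mV.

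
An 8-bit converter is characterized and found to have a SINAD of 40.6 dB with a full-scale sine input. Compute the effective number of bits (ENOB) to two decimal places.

6.45 bits

ENOB = (SINAD − 1.76) / 6.02 = (40.6 − 1.76)/6.02 = 6.452.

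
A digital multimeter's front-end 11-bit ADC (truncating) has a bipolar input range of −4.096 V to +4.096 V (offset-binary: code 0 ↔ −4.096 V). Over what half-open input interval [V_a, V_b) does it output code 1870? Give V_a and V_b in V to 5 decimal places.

[3.38400 V, 3.38800 V)

LSB = 8.192/2^11 = 4.000 mV.
V_a = V_low + 1870·LSB = 3.384 V; V_b = V_low + 1871·LSB = 3.388 V.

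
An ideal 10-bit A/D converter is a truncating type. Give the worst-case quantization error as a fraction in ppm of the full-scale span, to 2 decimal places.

Truncating → worst-case error = 1 LSB = V_FS/2^10, so 1e+06/1024 = 976.562 ppm of full scale.

976.56 ppm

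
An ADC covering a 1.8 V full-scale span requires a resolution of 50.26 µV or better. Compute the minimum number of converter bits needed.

Number of steps required ≥ 1.8 V / 50.26 µV = 35813.77.
Need 2^N ≥ 35813.77; 2^15 = 32768, 2^16 = 65536.
Minimum N = 16.

16 bits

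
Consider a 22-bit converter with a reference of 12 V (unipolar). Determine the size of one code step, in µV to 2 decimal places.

Full-scale span = 12 V.
LSB = 12 / 2^22 = 12 / 4194304 = 2.86102e-06 V = 2.86 µV.

2.86 µV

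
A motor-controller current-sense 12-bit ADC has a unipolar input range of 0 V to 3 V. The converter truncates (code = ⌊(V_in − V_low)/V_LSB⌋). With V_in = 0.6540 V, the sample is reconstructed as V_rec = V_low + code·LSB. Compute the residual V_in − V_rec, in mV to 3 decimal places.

Step size: 3 V ÷ 2^12 = 0.732 mV.
(0.6540 − 0)/0.000732422 = 892.9280; ⌊·⌋ gives code 892.
V_rec = 0 + 892·0.000732422 = 0.65332031 V.
V_in − V_rec = 0.000679687 V = 0.680 mV.

0.680 mV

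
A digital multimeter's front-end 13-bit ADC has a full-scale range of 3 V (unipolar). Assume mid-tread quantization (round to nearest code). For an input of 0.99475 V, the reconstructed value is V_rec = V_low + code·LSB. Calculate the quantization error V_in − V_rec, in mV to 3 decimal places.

Step size: 3 V ÷ 2^13 = 366.21 µV.
Scaled input = 2716.3307 LSBs, so code = 2716.
Code 2716 maps back to 0 + 2716×0.000366211 V = 0.99462891 V.
Error = 0.99475 − 0.99462891 = 0.000121094 V = 0.121 mV.

0.121 mV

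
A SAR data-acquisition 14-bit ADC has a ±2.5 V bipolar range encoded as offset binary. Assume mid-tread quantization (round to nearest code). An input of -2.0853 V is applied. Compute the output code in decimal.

Full-scale span = 5 V; LSB = 5/2^14 = 305.18 µV.
Input sits at 1358.889 steps above V_low.
So the output code is 1359.

code 1359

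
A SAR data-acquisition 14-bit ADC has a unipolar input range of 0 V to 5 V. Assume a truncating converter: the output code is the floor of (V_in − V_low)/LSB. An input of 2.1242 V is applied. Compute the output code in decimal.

code 6960

LSB = 5 V / 16384 = 305.18 µV.
(V_in − V_low)/LSB = (2.1242 − 0) / 0.000305176 = 6960.579.
Floor → code 6960.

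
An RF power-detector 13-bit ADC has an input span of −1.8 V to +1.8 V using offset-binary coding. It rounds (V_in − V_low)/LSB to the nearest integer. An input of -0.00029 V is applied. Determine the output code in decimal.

LSB = 3.6 V / 8192 = 439.45 µV.
Input sits at 4095.340 steps above V_low.
round(4095.340) = 4095.

code 4095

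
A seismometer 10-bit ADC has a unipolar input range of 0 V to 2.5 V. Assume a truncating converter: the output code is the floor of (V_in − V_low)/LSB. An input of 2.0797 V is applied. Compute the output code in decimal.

With 1024 levels over 2.5 V, one step is 2.441 mV.
(2.0797 − 0) / 0.00244141 = 851.845 LSBs.
⌊·⌋(851.845) = 851.

code 851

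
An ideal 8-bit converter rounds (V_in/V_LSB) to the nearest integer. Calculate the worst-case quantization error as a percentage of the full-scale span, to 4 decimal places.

0.1953 %

Rounding → worst-case error = ½ LSB = V_FS/2^9, so 100/512 = 0.195312 % of full scale.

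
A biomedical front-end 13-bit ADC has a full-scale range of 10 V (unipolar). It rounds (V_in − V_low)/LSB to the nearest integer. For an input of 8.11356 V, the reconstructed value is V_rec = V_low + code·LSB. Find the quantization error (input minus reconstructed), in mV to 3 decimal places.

-0.454 mV

LSB = 10/2^13 = 1.221 mV.
(V_in − V_low)/LSB = (8.11356 − 0)/0.0012207 = 6646.6284 → code 6647 (round).
Code 6647 maps back to 0 + 6647×0.0012207 V = 8.1140137 V.
V_in − V_rec = -0.000453672 V = -0.454 mV.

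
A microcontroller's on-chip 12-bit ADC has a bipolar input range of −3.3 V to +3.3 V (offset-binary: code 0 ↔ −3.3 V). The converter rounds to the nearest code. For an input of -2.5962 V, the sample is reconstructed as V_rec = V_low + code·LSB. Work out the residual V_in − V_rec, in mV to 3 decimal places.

Step size: 6.6 V ÷ 2^12 = 1.611 mV.
(-2.5962 − (−3.3))/0.00161133 = 436.7825; round gives code 437.
Code 437 maps back to (−3.3) + 437×0.00161133 V = -2.5958496 V.
V_in − V_rec = -0.000350391 V = -0.350 mV.

-0.350 mV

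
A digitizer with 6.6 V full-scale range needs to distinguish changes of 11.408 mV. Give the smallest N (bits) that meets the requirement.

Number of steps required ≥ 6.6 V / 11.408 mV = 578.54.
Need 2^N ≥ 578.54; 2^9 = 512, 2^10 = 1024.
Minimum N = 10.

10 bits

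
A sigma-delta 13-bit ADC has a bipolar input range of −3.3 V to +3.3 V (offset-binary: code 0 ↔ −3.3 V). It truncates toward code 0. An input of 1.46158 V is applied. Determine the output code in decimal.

With 8192 levels over 6.6 V, one step is 0.806 mV.
(1.46158 − (−3.3)) / 0.000805664 = 5910.131 LSBs.
⌊·⌋(5910.131) = 5910.

code 5910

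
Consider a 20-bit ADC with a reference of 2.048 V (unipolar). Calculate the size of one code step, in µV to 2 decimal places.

Full-scale span = 2.048 V.
LSB = 2.048 / 2^20 = 2.048 / 1048576 = 1.95313e-06 V = 1.95 µV.

1.95 µV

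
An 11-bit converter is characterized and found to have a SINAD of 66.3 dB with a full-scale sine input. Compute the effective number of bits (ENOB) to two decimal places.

ENOB = (SINAD − 1.76) / 6.02 = (66.3 − 1.76)/6.02 = 10.721.

10.72 bits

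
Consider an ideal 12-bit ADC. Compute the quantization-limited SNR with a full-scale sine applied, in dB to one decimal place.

74.0 dB

SNR ≈ 6.02·N + 1.76 dB = 6.02·12 + 1.76 = 74.00 dB.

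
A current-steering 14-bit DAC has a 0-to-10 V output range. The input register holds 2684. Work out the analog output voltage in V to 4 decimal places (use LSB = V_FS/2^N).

1.6382 V

LSB = 10 V / 2^14 = 0.610 mV.
V_out = 0 + 2684 × 0.000610352 V = 1.63818 V.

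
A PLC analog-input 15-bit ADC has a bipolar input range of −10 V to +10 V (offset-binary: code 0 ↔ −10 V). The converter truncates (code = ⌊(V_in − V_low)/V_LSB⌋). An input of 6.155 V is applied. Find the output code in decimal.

code 26468

With 32768 levels over 20 V, one step is 0.610 mV.
(V_in − V_low)/LSB = (6.155 − (−10)) / 0.000610352 = 26468.352.
⌊·⌋(26468.352) = 26468.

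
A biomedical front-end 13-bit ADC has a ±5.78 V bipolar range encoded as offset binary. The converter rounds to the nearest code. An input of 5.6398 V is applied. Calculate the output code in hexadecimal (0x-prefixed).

With 8192 levels over 11.56 V, one step is 1.411 mV.
(5.6398 − (−5.78)) / 0.00141113 = 8092.647 LSBs.
round(8092.647) = 8093.
In hexadecimal (0x-prefixed): 0x1F9D.

code 0x1F9D (decimal 8093)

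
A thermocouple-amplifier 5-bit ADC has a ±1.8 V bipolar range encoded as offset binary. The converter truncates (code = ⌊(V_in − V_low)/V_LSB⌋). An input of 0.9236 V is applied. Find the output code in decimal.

code 24

LSB = 3.6 V / 32 = 112.500 mV.
(0.9236 − (−1.8)) / 0.1125 = 24.210 LSBs.
So the output code is 24.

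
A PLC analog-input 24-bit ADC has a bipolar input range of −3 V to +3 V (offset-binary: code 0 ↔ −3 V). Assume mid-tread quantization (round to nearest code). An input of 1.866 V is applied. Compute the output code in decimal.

code 13606322

LSB = 6 V / 16777216 = 0.36 µV.
(1.866 − (−3)) / 3.57628e-07 = 13606322.176 LSBs.
round(13606322.176) = 13606322.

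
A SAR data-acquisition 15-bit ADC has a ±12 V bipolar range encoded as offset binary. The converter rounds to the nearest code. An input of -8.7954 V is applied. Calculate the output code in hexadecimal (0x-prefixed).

LSB = 24 V / 32768 = 0.732 mV.
(-8.7954 − (−12)) / 0.000732422 = 4375.347 LSBs.
So the output code is 4375.
In hexadecimal (0x-prefixed): 0x1117.

code 0x1117 (decimal 4375)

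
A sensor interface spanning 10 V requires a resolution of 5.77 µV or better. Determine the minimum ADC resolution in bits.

21 bits

Number of steps required ≥ 10 V / 5.77 µV = 1733102.25.
Need 2^N ≥ 1733102.25; 2^20 = 1048576, 2^21 = 2097152.
Minimum N = 21.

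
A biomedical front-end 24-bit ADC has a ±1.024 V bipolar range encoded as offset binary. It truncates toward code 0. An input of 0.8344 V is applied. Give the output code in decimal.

Full-scale span = 2.048 V; LSB = 2.048/2^24 = 0.12 µV.
(0.8344 − (−1.024)) / 1.2207e-07 = 15224012.800 LSBs.
So the output code is 15224012.

code 15224012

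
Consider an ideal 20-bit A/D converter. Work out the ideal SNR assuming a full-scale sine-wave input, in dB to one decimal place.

SNR ≈ 6.02·N + 1.76 dB = 6.02·20 + 1.76 = 122.16 dB.

122.2 dB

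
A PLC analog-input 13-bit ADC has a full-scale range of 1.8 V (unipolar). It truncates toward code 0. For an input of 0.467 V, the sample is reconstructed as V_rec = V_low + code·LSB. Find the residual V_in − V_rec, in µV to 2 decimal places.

Step size: 1.8 V ÷ 2^13 = 219.73 µV.
(0.467 − 0)/0.000219727 = 2125.3689; ⌊·⌋ gives code 2125.
Code 2125 maps back to 0 + 2125×0.000219727 V = 0.46691895 V.
Error = 0.467 − 0.46691895 = 8.10547e-05 V = 81.05 µV.

81.05 µV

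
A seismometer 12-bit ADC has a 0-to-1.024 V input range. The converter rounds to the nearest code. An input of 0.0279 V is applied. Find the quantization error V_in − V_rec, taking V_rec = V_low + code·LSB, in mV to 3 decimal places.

LSB = 1.024/2^12 = 250.00 µV.
Scaled input = 111.6000 LSBs, so code = 112.
V_rec = 0 + 112·0.00025 = 0.028 V.
V_in − V_rec = -0.0001 V = -0.100 mV.

-0.100 mV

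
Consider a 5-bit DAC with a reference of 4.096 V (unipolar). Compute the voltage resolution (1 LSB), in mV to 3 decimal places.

128.000 mV

Full-scale span = 4.096 V.
LSB = 4.096 / 2^5 = 4.096 / 32 = 0.128 V = 128.000 mV.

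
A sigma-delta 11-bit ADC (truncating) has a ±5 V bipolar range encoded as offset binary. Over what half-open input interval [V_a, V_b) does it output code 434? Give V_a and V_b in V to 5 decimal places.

LSB = 10/2^11 = 4.883 mV.
V_a = V_low + 434·LSB = -2.88086 V; V_b = V_low + 435·LSB = -2.87598 V.

[-2.88086 V, -2.87598 V)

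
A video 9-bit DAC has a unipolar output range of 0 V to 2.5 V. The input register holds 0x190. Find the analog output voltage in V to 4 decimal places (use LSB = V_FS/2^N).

LSB = 2.5 V / 2^9 = 4.883 mV.
Code 0x190 = 400 decimal.
V_out = 0 + 400 × 0.00488281 V = 1.95312 V.

1.9531 V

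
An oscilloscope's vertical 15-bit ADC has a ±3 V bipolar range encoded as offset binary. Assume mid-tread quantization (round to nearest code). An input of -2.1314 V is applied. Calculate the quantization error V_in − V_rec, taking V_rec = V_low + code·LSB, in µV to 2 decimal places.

-52.34 µV

One LSB is 6 V / 32768 = 183.11 µV.
(-2.1314 − (−3))/0.000183105 = 4743.7141; round gives code 4744.
V_rec = (−3) + 4744·0.000183105 = -2.1313477 V.
V_in − V_rec = -5.23438e-05 V = -52.34 µV.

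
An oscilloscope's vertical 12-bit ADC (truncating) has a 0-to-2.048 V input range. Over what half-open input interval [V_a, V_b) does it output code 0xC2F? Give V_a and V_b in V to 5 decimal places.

[1.55950 V, 1.56000 V)

LSB = 2.048/2^12 = 0.500 mV.
Code 0xC2F = 3119 decimal.
V_a = V_low + 3119·LSB = 1.5595 V; V_b = V_low + 3120·LSB = 1.56 V.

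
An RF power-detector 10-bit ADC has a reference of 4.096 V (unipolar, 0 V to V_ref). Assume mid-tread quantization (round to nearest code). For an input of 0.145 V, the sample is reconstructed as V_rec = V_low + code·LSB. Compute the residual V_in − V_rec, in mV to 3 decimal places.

One LSB is 4.096 V / 1024 = 4.000 mV.
(V_in − V_low)/LSB = (0.145 − 0)/0.004 = 36.2500 → code 36 (round).
Reconstructed: 0.144 V.
Difference: 0.001 V → 1.000 mV.

1.000 mV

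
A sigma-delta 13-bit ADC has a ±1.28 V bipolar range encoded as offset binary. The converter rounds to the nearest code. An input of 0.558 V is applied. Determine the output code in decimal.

Full-scale span = 2.56 V; LSB = 2.56/2^13 = 312.50 µV.
Input sits at 5881.600 steps above V_low.
round(5881.600) = 5882.

code 5882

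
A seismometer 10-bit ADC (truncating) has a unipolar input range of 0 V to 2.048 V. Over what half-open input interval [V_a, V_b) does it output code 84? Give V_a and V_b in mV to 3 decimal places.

[168.000 mV, 170.000 mV)

LSB = 2.048/2^10 = 2.000 mV.
V_a = V_low + 84·LSB = 0.168 V; V_b = V_low + 85·LSB = 0.17 V.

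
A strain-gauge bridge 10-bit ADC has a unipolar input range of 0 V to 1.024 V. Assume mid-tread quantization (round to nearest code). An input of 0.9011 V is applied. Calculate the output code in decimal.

code 901

With 1024 levels over 1.024 V, one step is 1.000 mV.
(0.9011 − 0) / 0.001 = 901.100 LSBs.
So the output code is 901.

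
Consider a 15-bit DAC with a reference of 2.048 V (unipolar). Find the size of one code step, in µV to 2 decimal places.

Full-scale span = 2.048 V.
LSB = 2.048 / 2^15 = 2.048 / 32768 = 6.25e-05 V = 62.50 µV.

62.50 µV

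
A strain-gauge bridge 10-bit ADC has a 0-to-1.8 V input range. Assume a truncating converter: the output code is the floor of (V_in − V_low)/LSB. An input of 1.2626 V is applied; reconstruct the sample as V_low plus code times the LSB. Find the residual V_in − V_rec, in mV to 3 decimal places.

0.491 mV

LSB = 1.8/2^10 = 1.758 mV.
(V_in − V_low)/LSB = (1.2626 − 0)/0.00175781 = 718.2791 → code 718 (floor).
Code 718 maps back to 0 + 718×0.00175781 V = 1.2621094 V.
Difference: 0.000490625 V → 0.491 mV.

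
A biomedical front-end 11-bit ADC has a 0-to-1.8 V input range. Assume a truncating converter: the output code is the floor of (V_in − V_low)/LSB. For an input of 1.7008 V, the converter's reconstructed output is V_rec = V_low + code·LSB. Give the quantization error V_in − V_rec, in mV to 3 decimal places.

0.116 mV

LSB = 1.8/2^11 = 0.879 mV.
(1.7008 − 0)/0.000878906 = 1935.1324; ⌊·⌋ gives code 1935.
Code 1935 maps back to 0 + 1935×0.000878906 V = 1.7006836 V.
V_in − V_rec = 0.000116406 V = 0.116 mV.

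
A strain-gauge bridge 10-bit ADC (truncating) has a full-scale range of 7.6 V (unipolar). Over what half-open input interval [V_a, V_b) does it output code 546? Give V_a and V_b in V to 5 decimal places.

LSB = 7.6/2^10 = 7.422 mV.
V_a = V_low + 546·LSB = 4.05234 V; V_b = V_low + 547·LSB = 4.05977 V.

[4.05234 V, 4.05977 V)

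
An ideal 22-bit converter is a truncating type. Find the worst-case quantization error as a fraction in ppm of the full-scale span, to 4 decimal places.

0.2384 ppm

Truncating → worst-case error = 1 LSB = V_FS/2^22, so 1e+06/4194304 = 0.238419 ppm of full scale.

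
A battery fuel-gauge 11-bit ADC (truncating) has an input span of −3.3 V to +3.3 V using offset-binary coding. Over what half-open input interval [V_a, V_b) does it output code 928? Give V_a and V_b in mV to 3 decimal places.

LSB = 6.6/2^11 = 3.223 mV.
V_a = V_low + 928·LSB = -0.309375 V; V_b = V_low + 929·LSB = -0.306152 V.

[-309.375 mV, -306.152 mV)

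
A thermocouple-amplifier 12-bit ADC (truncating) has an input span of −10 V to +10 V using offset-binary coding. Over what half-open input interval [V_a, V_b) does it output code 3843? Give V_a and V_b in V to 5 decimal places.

LSB = 20/2^12 = 4.883 mV.
V_a = V_low + 3843·LSB = 8.76465 V; V_b = V_low + 3844·LSB = 8.76953 V.

[8.76465 V, 8.76953 V)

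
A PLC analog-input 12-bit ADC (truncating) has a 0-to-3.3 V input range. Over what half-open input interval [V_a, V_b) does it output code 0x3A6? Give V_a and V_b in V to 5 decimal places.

LSB = 3.3/2^12 = 0.806 mV.
Code 0x3A6 = 934 decimal.
V_a = V_low + 934·LSB = 0.75249 V; V_b = V_low + 935·LSB = 0.753296 V.

[0.75249 V, 0.75330 V)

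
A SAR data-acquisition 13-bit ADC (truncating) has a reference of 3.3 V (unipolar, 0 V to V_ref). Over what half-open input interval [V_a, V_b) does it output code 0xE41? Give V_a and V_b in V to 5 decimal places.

LSB = 3.3/2^13 = 402.83 µV.
Code 0xE41 = 3649 decimal.
V_a = V_low + 3649·LSB = 1.46993 V; V_b = V_low + 3650·LSB = 1.47034 V.

[1.46993 V, 1.47034 V)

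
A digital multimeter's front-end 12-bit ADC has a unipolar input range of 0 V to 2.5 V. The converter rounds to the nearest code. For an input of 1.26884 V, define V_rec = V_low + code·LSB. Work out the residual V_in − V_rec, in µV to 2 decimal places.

LSB = 2.5/2^12 = 0.610 mV.
(V_in − V_low)/LSB = (1.26884 − 0)/0.000610352 = 2078.8675 → code 2079 (round).
Code 2079 maps back to 0 + 2079×0.000610352 V = 1.2689209 V.
Error = 1.26884 − 1.2689209 = -8.08984e-05 V = -80.90 µV.

-80.90 µV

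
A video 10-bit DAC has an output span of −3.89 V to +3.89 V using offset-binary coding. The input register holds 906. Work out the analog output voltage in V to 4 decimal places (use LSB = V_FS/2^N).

LSB = 7.78 V / 2^10 = 7.598 mV.
V_out = (−3.89) + 906 × 0.00759766 V = 2.99348 V.

2.9935 V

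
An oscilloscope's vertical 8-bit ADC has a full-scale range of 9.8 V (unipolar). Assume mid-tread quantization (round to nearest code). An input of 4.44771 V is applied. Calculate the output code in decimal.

With 256 levels over 9.8 V, one step is 38.281 mV.
(V_in − V_low)/LSB = (4.44771 − 0) / 0.0382813 = 116.185.
So the output code is 116.

code 116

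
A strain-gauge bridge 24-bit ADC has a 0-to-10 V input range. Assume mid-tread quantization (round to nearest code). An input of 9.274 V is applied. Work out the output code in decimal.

code 15559190

Full-scale span = 10 V; LSB = 10/2^24 = 0.60 µV.
(9.274 − 0) / 5.96046e-07 = 15559190.118 LSBs.
round(15559190.118) = 15559190.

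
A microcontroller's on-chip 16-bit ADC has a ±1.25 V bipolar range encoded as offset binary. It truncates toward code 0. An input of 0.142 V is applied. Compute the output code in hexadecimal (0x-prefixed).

code 0x8E8A (decimal 36490)

Full-scale span = 2.5 V; LSB = 2.5/2^16 = 38.15 µV.
(V_in − V_low)/LSB = (0.142 − (−1.25)) / 3.8147e-05 = 36490.445.
⌊·⌋(36490.445) = 36490.
In hexadecimal (0x-prefixed): 0x8E8A.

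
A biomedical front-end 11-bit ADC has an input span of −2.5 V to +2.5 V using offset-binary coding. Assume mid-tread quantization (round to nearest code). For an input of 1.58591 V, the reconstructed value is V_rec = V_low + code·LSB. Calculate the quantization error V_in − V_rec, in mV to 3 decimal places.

LSB = 5/2^11 = 2.441 mV.
(1.58591 − (−2.5))/0.00244141 = 1673.5887; round gives code 1674.
Code 1674 maps back to (−2.5) + 1674×0.00244141 V = 1.5869141 V.
Error = 1.58591 − 1.5869141 = -0.00100406 V = -1.004 mV.

-1.004 mV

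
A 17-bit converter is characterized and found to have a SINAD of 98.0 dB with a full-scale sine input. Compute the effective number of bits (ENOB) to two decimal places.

ENOB = (SINAD − 1.76) / 6.02 = (98.0 − 1.76)/6.02 = 15.987.

15.99 bits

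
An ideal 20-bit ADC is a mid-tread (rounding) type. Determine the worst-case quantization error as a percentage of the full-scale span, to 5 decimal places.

Rounding → worst-case error = ½ LSB = V_FS/2^21, so 100/2097152 = 4.76837e-05 % of full scale.

0.00005 %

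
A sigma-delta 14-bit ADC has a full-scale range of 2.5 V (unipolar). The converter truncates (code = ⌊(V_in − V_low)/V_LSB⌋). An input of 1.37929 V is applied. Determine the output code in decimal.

code 9039

LSB = 2.5 V / 16384 = 152.59 µV.
(V_in − V_low)/LSB = (1.37929 − 0) / 0.000152588 = 9039.315.
⌊·⌋(9039.315) = 9039.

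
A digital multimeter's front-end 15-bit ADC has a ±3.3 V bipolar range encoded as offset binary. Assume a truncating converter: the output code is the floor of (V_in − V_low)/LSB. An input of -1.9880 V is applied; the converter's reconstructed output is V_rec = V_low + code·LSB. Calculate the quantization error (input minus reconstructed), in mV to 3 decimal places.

LSB = 6.6/2^15 = 201.42 µV.
Scaled input = 6513.8812 LSBs, so code = 6513.
Code 6513 maps back to (−3.3) + 6513×0.000201416 V = -1.9881775 V.
V_in − V_rec = 0.00017749 V = 0.177 mV.

0.177 mV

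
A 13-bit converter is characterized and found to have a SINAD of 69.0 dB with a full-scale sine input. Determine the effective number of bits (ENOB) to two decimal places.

11.17 bits

ENOB = (SINAD − 1.76) / 6.02 = (69.0 − 1.76)/6.02 = 11.169.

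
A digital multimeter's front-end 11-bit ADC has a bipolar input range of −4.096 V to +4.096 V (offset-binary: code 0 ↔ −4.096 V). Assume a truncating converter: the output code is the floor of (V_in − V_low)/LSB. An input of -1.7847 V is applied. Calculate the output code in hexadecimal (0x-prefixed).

code 0x241 (decimal 577)

Full-scale span = 8.192 V; LSB = 8.192/2^11 = 4.000 mV.
Input sits at 577.825 steps above V_low.
⌊·⌋(577.825) = 577.
In hexadecimal (0x-prefixed): 0x241.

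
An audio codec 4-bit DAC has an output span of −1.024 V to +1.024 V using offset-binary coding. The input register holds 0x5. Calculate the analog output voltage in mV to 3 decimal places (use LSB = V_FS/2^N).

-384.000 mV

LSB = 2.048 V / 2^4 = 128.000 mV.
Code 0x5 = 5 decimal.
V_out = (−1.024) + 5 × 0.128 V = -0.384 V.
= -384.000 mV.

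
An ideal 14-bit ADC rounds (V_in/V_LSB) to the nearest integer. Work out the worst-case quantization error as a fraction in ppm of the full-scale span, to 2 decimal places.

30.52 ppm

Rounding → worst-case error = ½ LSB = V_FS/2^15, so 1e+06/32768 = 30.5176 ppm of full scale.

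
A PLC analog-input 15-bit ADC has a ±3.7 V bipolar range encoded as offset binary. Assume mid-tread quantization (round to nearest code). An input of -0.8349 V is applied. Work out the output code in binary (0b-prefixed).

code 0b11000110001111 (decimal 12687)

With 32768 levels over 7.4 V, one step is 225.83 µV.
Input sits at 12686.973 steps above V_low.
round(12686.973) = 12687.
In binary (0b-prefixed): 0b11000110001111.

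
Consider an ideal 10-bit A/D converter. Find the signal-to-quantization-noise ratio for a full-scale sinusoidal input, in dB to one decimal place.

SNR ≈ 6.02·N + 1.76 dB = 6.02·10 + 1.76 = 61.96 dB.

62.0 dB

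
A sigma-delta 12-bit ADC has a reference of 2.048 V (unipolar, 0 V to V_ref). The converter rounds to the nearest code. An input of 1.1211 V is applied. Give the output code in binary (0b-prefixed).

code 0b100011000010 (decimal 2242)

LSB = 2.048 V / 4096 = 0.500 mV.
(1.1211 − 0) / 0.0005 = 2242.200 LSBs.
Round → code 2242.
In binary (0b-prefixed): 0b100011000010.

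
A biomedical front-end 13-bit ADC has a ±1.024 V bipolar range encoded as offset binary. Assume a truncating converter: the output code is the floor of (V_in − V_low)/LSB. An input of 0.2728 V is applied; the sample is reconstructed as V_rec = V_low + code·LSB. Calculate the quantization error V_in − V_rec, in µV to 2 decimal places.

50.00 µV

Step size: 2.048 V ÷ 2^13 = 250.00 µV.
Scaled input = 5187.2000 LSBs, so code = 5187.
Reconstructed: 0.27275 V.
Error = 0.2728 − 0.27275 = 5e-05 V = 50.00 µV.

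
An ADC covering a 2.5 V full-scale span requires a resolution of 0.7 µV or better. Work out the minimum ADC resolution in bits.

22 bits

Number of steps required ≥ 2.5 V / 0.7 µV = 3571428.57.
Need 2^N ≥ 3571428.57; 2^21 = 2097152, 2^22 = 4194304.
Minimum N = 22.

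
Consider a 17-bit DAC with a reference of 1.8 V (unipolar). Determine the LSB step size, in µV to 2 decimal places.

Full-scale span = 1.8 V.
LSB = 1.8 / 2^17 = 1.8 / 131072 = 1.37329e-05 V = 13.73 µV.

13.73 µV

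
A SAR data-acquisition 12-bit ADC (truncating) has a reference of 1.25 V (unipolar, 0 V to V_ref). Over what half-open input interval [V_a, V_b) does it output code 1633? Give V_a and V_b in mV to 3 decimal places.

[498.352 mV, 498.657 mV)

LSB = 1.25/2^12 = 305.18 µV.
V_a = V_low + 1633·LSB = 0.498352 V; V_b = V_low + 1634·LSB = 0.498657 V.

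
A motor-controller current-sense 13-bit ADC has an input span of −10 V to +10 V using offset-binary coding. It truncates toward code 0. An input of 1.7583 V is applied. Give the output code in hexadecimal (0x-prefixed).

With 8192 levels over 20 V, one step is 2.441 mV.
(1.7583 − (−10)) / 0.00244141 = 4816.200 LSBs.
⌊·⌋(4816.200) = 4816.
In hexadecimal (0x-prefixed): 0x12D0.

code 0x12D0 (decimal 4816)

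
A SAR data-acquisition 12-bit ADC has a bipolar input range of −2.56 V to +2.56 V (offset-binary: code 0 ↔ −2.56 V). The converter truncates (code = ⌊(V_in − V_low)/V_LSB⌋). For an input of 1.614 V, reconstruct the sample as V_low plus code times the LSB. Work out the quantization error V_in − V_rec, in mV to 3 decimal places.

0.250 mV

Step size: 5.12 V ÷ 2^12 = 1.250 mV.
(1.614 − (−2.56))/0.00125 = 3339.2000; ⌊·⌋ gives code 3339.
V_rec = (−2.56) + 3339·0.00125 = 1.61375 V.
V_in − V_rec = 0.00025 V = 0.250 mV.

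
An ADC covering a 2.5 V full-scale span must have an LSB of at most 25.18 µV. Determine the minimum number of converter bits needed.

Number of steps required ≥ 2.5 V / 25.18 µV = 99285.15.
Need 2^N ≥ 99285.15; 2^16 = 65536, 2^17 = 131072.
Minimum N = 17.

17 bits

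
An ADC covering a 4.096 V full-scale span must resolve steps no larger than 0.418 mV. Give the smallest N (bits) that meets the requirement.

Number of steps required ≥ 4.096 V / 0.418 mV = 9799.04.
Need 2^N ≥ 9799.04; 2^13 = 8192, 2^14 = 16384.
Minimum N = 14.

14 bits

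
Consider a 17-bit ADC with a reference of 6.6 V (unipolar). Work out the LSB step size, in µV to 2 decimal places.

50.35 µV

Full-scale span = 6.6 V.
LSB = 6.6 / 2^17 = 6.6 / 131072 = 5.0354e-05 V = 50.35 µV.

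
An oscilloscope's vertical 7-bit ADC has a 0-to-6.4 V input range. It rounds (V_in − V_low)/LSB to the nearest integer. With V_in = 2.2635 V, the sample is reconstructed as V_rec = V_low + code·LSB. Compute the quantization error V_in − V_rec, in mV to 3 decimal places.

13.500 mV

One LSB is 6.4 V / 128 = 50.000 mV.
(2.2635 − 0)/0.05 = 45.2700; round gives code 45.
Code 45 maps back to 0 + 45×0.05 V = 2.25 V.
V_in − V_rec = 0.0135 V = 13.500 mV.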